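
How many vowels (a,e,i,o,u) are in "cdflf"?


Input: cdflf
Checking each character:
  'c' at position 0: consonant
  'd' at position 1: consonant
  'f' at position 2: consonant
  'l' at position 3: consonant
  'f' at position 4: consonant
Total vowels: 0

0


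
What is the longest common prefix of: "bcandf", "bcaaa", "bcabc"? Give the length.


Words: bcandf, bcaaa, bcabc
  Position 0: all 'b' => match
  Position 1: all 'c' => match
  Position 2: all 'a' => match
  Position 3: ('n', 'a', 'b') => mismatch, stop
LCP = "bca" (length 3)

3


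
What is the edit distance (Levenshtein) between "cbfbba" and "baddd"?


Computing edit distance: "cbfbba" -> "baddd"
DP table:
           b    a    d    d    d
      0    1    2    3    4    5
  c   1    1    2    3    4    5
  b   2    1    2    3    4    5
  f   3    2    2    3    4    5
  b   4    3    3    3    4    5
  b   5    4    4    4    4    5
  a   6    5    4    5    5    5
Edit distance = dp[6][5] = 5

5


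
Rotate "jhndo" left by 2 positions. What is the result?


Input: "jhndo", rotate left by 2
First 2 characters: "jh"
Remaining characters: "ndo"
Concatenate remaining + first: "ndo" + "jh" = "ndojh"

ndojh


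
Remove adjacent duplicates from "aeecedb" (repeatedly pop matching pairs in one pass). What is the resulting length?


Input: aeecedb
Stack-based adjacent duplicate removal:
  Read 'a': push. Stack: a
  Read 'e': push. Stack: ae
  Read 'e': matches stack top 'e' => pop. Stack: a
  Read 'c': push. Stack: ac
  Read 'e': push. Stack: ace
  Read 'd': push. Stack: aced
  Read 'b': push. Stack: acedb
Final stack: "acedb" (length 5)

5


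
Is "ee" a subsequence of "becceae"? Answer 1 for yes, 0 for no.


Check if "ee" is a subsequence of "becceae"
Greedy scan:
  Position 0 ('b'): no match needed
  Position 1 ('e'): matches sub[0] = 'e'
  Position 2 ('c'): no match needed
  Position 3 ('c'): no match needed
  Position 4 ('e'): matches sub[1] = 'e'
  Position 5 ('a'): no match needed
  Position 6 ('e'): no match needed
All 2 characters matched => is a subsequence

1


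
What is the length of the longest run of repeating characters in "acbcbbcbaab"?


Input: "acbcbbcbaab"
Scanning for longest run:
  Position 1 ('c'): new char, reset run to 1
  Position 2 ('b'): new char, reset run to 1
  Position 3 ('c'): new char, reset run to 1
  Position 4 ('b'): new char, reset run to 1
  Position 5 ('b'): continues run of 'b', length=2
  Position 6 ('c'): new char, reset run to 1
  Position 7 ('b'): new char, reset run to 1
  Position 8 ('a'): new char, reset run to 1
  Position 9 ('a'): continues run of 'a', length=2
  Position 10 ('b'): new char, reset run to 1
Longest run: 'b' with length 2

2


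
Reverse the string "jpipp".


Input: jpipp
Reading characters right to left:
  Position 4: 'p'
  Position 3: 'p'
  Position 2: 'i'
  Position 1: 'p'
  Position 0: 'j'
Reversed: ppipj

ppipj


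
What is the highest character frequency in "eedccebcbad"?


Input: eedccebcbad
Character counts:
  'a': 1
  'b': 2
  'c': 3
  'd': 2
  'e': 3
Maximum frequency: 3

3


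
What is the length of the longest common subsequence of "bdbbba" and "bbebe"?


LCS of "bdbbba" and "bbebe"
DP table:
           b    b    e    b    e
      0    0    0    0    0    0
  b   0    1    1    1    1    1
  d   0    1    1    1    1    1
  b   0    1    2    2    2    2
  b   0    1    2    2    3    3
  b   0    1    2    2    3    3
  a   0    1    2    2    3    3
LCS length = dp[6][5] = 3

3


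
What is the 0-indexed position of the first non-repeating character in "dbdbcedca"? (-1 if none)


Input: dbdbcedca
Character frequencies:
  'a': 1
  'b': 2
  'c': 2
  'd': 3
  'e': 1
Scanning left to right for freq == 1:
  Position 0 ('d'): freq=3, skip
  Position 1 ('b'): freq=2, skip
  Position 2 ('d'): freq=3, skip
  Position 3 ('b'): freq=2, skip
  Position 4 ('c'): freq=2, skip
  Position 5 ('e'): unique! => answer = 5

5


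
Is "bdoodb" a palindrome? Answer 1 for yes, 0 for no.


Input: bdoodb
Reversed: bdoodb
  Compare pos 0 ('b') with pos 5 ('b'): match
  Compare pos 1 ('d') with pos 4 ('d'): match
  Compare pos 2 ('o') with pos 3 ('o'): match
Result: palindrome

1


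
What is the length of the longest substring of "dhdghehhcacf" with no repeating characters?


Input: "dhdghehhcacf"
Sliding window (track last position of each char):
  Position 0 ('d'): window [0,0] length 1 -- new best
  Position 1 ('h'): window [0,1] length 2 -- new best
  Position 2 ('d'): repeat (last at 0), move window start to 1
  Position 2 ('d'): window [1,2] length 2
  Position 3 ('g'): window [1,3] length 3 -- new best
  Position 4 ('h'): repeat (last at 1), move window start to 2
  Position 4 ('h'): window [2,4] length 3
  Position 5 ('e'): window [2,5] length 4 -- new best
  Position 6 ('h'): repeat (last at 4), move window start to 5
  Position 6 ('h'): window [5,6] length 2
  Position 7 ('h'): repeat (last at 6), move window start to 7
  Position 7 ('h'): window [7,7] length 1
  Position 8 ('c'): window [7,8] length 2
  Position 9 ('a'): window [7,9] length 3
  Position 10 ('c'): repeat (last at 8), move window start to 9
  Position 10 ('c'): window [9,10] length 2
  Position 11 ('f'): window [9,11] length 3
Longest substring with no repeats: "dghe" with length 4

4


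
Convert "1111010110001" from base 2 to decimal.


Input: "1111010110001" in base 2
Positional expansion:
  Digit '1' (value 1) x 2^12 = 4096
  Digit '1' (value 1) x 2^11 = 2048
  Digit '1' (value 1) x 2^10 = 1024
  Digit '1' (value 1) x 2^9 = 512
  Digit '0' (value 0) x 2^8 = 0
  Digit '1' (value 1) x 2^7 = 128
  Digit '0' (value 0) x 2^6 = 0
  Digit '1' (value 1) x 2^5 = 32
  Digit '1' (value 1) x 2^4 = 16
  Digit '0' (value 0) x 2^3 = 0
  Digit '0' (value 0) x 2^2 = 0
  Digit '0' (value 0) x 2^1 = 0
  Digit '1' (value 1) x 2^0 = 1
Sum = 7857

7857


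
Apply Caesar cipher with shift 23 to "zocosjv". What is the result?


Caesar cipher: shift "zocosjv" by 23
  'z' (pos 25) + 23 = pos 22 = 'w'
  'o' (pos 14) + 23 = pos 11 = 'l'
  'c' (pos 2) + 23 = pos 25 = 'z'
  'o' (pos 14) + 23 = pos 11 = 'l'
  's' (pos 18) + 23 = pos 15 = 'p'
  'j' (pos 9) + 23 = pos 6 = 'g'
  'v' (pos 21) + 23 = pos 18 = 's'
Result: wlzlpgs

wlzlpgs


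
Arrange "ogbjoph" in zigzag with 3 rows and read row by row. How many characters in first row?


Zigzag "ogbjoph" into 3 rows:
Placing characters:
  'o' => row 0
  'g' => row 1
  'b' => row 2
  'j' => row 1
  'o' => row 0
  'p' => row 1
  'h' => row 2
Rows:
  Row 0: "oo"
  Row 1: "gjp"
  Row 2: "bh"
First row length: 2

2


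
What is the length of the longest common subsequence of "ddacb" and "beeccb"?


LCS of "ddacb" and "beeccb"
DP table:
           b    e    e    c    c    b
      0    0    0    0    0    0    0
  d   0    0    0    0    0    0    0
  d   0    0    0    0    0    0    0
  a   0    0    0    0    0    0    0
  c   0    0    0    0    1    1    1
  b   0    1    1    1    1    1    2
LCS length = dp[5][6] = 2

2


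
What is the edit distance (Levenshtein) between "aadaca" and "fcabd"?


Computing edit distance: "aadaca" -> "fcabd"
DP table:
           f    c    a    b    d
      0    1    2    3    4    5
  a   1    1    2    2    3    4
  a   2    2    2    2    3    4
  d   3    3    3    3    3    3
  a   4    4    4    3    4    4
  c   5    5    4    4    4    5
  a   6    6    5    4    5    5
Edit distance = dp[6][5] = 5

5


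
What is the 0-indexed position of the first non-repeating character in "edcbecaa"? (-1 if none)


Input: edcbecaa
Character frequencies:
  'a': 2
  'b': 1
  'c': 2
  'd': 1
  'e': 2
Scanning left to right for freq == 1:
  Position 0 ('e'): freq=2, skip
  Position 1 ('d'): unique! => answer = 1

1


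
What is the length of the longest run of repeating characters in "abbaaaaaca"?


Input: "abbaaaaaca"
Scanning for longest run:
  Position 1 ('b'): new char, reset run to 1
  Position 2 ('b'): continues run of 'b', length=2
  Position 3 ('a'): new char, reset run to 1
  Position 4 ('a'): continues run of 'a', length=2
  Position 5 ('a'): continues run of 'a', length=3
  Position 6 ('a'): continues run of 'a', length=4
  Position 7 ('a'): continues run of 'a', length=5
  Position 8 ('c'): new char, reset run to 1
  Position 9 ('a'): new char, reset run to 1
Longest run: 'a' with length 5

5


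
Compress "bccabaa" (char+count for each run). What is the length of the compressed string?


Input: bccabaa
Runs:
  'b' x 1 => "b1"
  'c' x 2 => "c2"
  'a' x 1 => "a1"
  'b' x 1 => "b1"
  'a' x 2 => "a2"
Compressed: "b1c2a1b1a2"
Compressed length: 10

10


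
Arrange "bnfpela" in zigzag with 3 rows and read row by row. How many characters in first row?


Zigzag "bnfpela" into 3 rows:
Placing characters:
  'b' => row 0
  'n' => row 1
  'f' => row 2
  'p' => row 1
  'e' => row 0
  'l' => row 1
  'a' => row 2
Rows:
  Row 0: "be"
  Row 1: "npl"
  Row 2: "fa"
First row length: 2

2


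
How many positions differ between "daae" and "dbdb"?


Comparing "daae" and "dbdb" position by position:
  Position 0: 'd' vs 'd' => same
  Position 1: 'a' vs 'b' => DIFFER
  Position 2: 'a' vs 'd' => DIFFER
  Position 3: 'e' vs 'b' => DIFFER
Positions that differ: 3

3


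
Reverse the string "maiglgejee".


Input: maiglgejee
Reading characters right to left:
  Position 9: 'e'
  Position 8: 'e'
  Position 7: 'j'
  Position 6: 'e'
  Position 5: 'g'
  Position 4: 'l'
  Position 3: 'g'
  Position 2: 'i'
  Position 1: 'a'
  Position 0: 'm'
Reversed: eejeglgiam

eejeglgiam


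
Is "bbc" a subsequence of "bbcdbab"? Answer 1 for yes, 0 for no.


Check if "bbc" is a subsequence of "bbcdbab"
Greedy scan:
  Position 0 ('b'): matches sub[0] = 'b'
  Position 1 ('b'): matches sub[1] = 'b'
  Position 2 ('c'): matches sub[2] = 'c'
  Position 3 ('d'): no match needed
  Position 4 ('b'): no match needed
  Position 5 ('a'): no match needed
  Position 6 ('b'): no match needed
All 3 characters matched => is a subsequence

1


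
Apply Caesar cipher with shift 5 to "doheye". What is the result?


Caesar cipher: shift "doheye" by 5
  'd' (pos 3) + 5 = pos 8 = 'i'
  'o' (pos 14) + 5 = pos 19 = 't'
  'h' (pos 7) + 5 = pos 12 = 'm'
  'e' (pos 4) + 5 = pos 9 = 'j'
  'y' (pos 24) + 5 = pos 3 = 'd'
  'e' (pos 4) + 5 = pos 9 = 'j'
Result: itmjdj

itmjdj


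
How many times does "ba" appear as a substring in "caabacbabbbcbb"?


Searching for "ba" in "caabacbabbbcbb"
Scanning each position:
  Position 0: "ca" => no
  Position 1: "aa" => no
  Position 2: "ab" => no
  Position 3: "ba" => MATCH
  Position 4: "ac" => no
  Position 5: "cb" => no
  Position 6: "ba" => MATCH
  Position 7: "ab" => no
  Position 8: "bb" => no
  Position 9: "bb" => no
  Position 10: "bc" => no
  Position 11: "cb" => no
  Position 12: "bb" => no
Total occurrences: 2

2


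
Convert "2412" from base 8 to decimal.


Input: "2412" in base 8
Positional expansion:
  Digit '2' (value 2) x 8^3 = 1024
  Digit '4' (value 4) x 8^2 = 256
  Digit '1' (value 1) x 8^1 = 8
  Digit '2' (value 2) x 8^0 = 2
Sum = 1290

1290


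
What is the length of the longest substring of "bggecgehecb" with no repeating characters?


Input: "bggecgehecb"
Sliding window (track last position of each char):
  Position 0 ('b'): window [0,0] length 1 -- new best
  Position 1 ('g'): window [0,1] length 2 -- new best
  Position 2 ('g'): repeat (last at 1), move window start to 2
  Position 2 ('g'): window [2,2] length 1
  Position 3 ('e'): window [2,3] length 2
  Position 4 ('c'): window [2,4] length 3 -- new best
  Position 5 ('g'): repeat (last at 2), move window start to 3
  Position 5 ('g'): window [3,5] length 3
  Position 6 ('e'): repeat (last at 3), move window start to 4
  Position 6 ('e'): window [4,6] length 3
  Position 7 ('h'): window [4,7] length 4 -- new best
  Position 8 ('e'): repeat (last at 6), move window start to 7
  Position 8 ('e'): window [7,8] length 2
  Position 9 ('c'): window [7,9] length 3
  Position 10 ('b'): window [7,10] length 4
Longest substring with no repeats: "cgeh" with length 4

4


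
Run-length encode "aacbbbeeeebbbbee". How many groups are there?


Input: aacbbbeeeebbbbee
Scanning for consecutive runs:
  Group 1: 'a' x 2 (positions 0-1)
  Group 2: 'c' x 1 (positions 2-2)
  Group 3: 'b' x 3 (positions 3-5)
  Group 4: 'e' x 4 (positions 6-9)
  Group 5: 'b' x 4 (positions 10-13)
  Group 6: 'e' x 2 (positions 14-15)
Total groups: 6

6


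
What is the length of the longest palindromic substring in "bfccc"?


Input: "bfccc"
Checking substrings for palindromes:
  [2:5] "ccc" (len 3) => palindrome
  [2:4] "cc" (len 2) => palindrome
  [3:5] "cc" (len 2) => palindrome
Longest palindromic substring: "ccc" with length 3

3


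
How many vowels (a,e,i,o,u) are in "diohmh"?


Input: diohmh
Checking each character:
  'd' at position 0: consonant
  'i' at position 1: vowel (running total: 1)
  'o' at position 2: vowel (running total: 2)
  'h' at position 3: consonant
  'm' at position 4: consonant
  'h' at position 5: consonant
Total vowels: 2

2


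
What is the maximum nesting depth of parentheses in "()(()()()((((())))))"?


Input: "()(()()()((((())))))"
Tracking depth:
  Position 0 '(': depth becomes 1
  Position 1 ')': depth becomes 0
  Position 2 '(': depth becomes 1
  Position 3 '(': depth becomes 2
  Position 4 ')': depth becomes 1
  Position 5 '(': depth becomes 2
  Position 6 ')': depth becomes 1
  Position 7 '(': depth becomes 2
  Position 8 ')': depth becomes 1
  Position 9 '(': depth becomes 2
  Position 10 '(': depth becomes 3
  Position 11 '(': depth becomes 4
  Position 12 '(': depth becomes 5
  Position 13 '(': depth becomes 6
  Position 14 ')': depth becomes 5
  Position 15 ')': depth becomes 4
  Position 16 ')': depth becomes 3
  Position 17 ')': depth becomes 2
  Position 18 ')': depth becomes 1
  Position 19 ')': depth becomes 0
Maximum depth reached: 6

6


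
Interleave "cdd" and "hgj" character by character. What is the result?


Interleaving "cdd" and "hgj":
  Position 0: 'c' from first, 'h' from second => "ch"
  Position 1: 'd' from first, 'g' from second => "dg"
  Position 2: 'd' from first, 'j' from second => "dj"
Result: chdgdj

chdgdj


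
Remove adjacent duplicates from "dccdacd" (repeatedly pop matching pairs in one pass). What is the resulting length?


Input: dccdacd
Stack-based adjacent duplicate removal:
  Read 'd': push. Stack: d
  Read 'c': push. Stack: dc
  Read 'c': matches stack top 'c' => pop. Stack: d
  Read 'd': matches stack top 'd' => pop. Stack: (empty)
  Read 'a': push. Stack: a
  Read 'c': push. Stack: ac
  Read 'd': push. Stack: acd
Final stack: "acd" (length 3)

3


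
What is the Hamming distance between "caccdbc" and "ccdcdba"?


Comparing "caccdbc" and "ccdcdba" position by position:
  Position 0: 'c' vs 'c' => same
  Position 1: 'a' vs 'c' => differ
  Position 2: 'c' vs 'd' => differ
  Position 3: 'c' vs 'c' => same
  Position 4: 'd' vs 'd' => same
  Position 5: 'b' vs 'b' => same
  Position 6: 'c' vs 'a' => differ
Total differences (Hamming distance): 3

3


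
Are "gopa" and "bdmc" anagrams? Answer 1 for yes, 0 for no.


Strings: "gopa", "bdmc"
Sorted first:  agop
Sorted second: bcdm
Differ at position 0: 'a' vs 'b' => not anagrams

0


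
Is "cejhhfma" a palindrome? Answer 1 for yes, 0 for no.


Input: cejhhfma
Reversed: amfhhjec
  Compare pos 0 ('c') with pos 7 ('a'): MISMATCH
  Compare pos 1 ('e') with pos 6 ('m'): MISMATCH
  Compare pos 2 ('j') with pos 5 ('f'): MISMATCH
  Compare pos 3 ('h') with pos 4 ('h'): match
Result: not a palindrome

0


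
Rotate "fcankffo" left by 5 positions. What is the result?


Input: "fcankffo", rotate left by 5
First 5 characters: "fcank"
Remaining characters: "ffo"
Concatenate remaining + first: "ffo" + "fcank" = "ffofcank"

ffofcank


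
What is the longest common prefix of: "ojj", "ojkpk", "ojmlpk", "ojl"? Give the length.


Words: ojj, ojkpk, ojmlpk, ojl
  Position 0: all 'o' => match
  Position 1: all 'j' => match
  Position 2: ('j', 'k', 'm', 'l') => mismatch, stop
LCP = "oj" (length 2)

2


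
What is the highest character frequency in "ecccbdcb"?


Input: ecccbdcb
Character counts:
  'b': 2
  'c': 4
  'd': 1
  'e': 1
Maximum frequency: 4

4


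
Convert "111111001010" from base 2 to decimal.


Input: "111111001010" in base 2
Positional expansion:
  Digit '1' (value 1) x 2^11 = 2048
  Digit '1' (value 1) x 2^10 = 1024
  Digit '1' (value 1) x 2^9 = 512
  Digit '1' (value 1) x 2^8 = 256
  Digit '1' (value 1) x 2^7 = 128
  Digit '1' (value 1) x 2^6 = 64
  Digit '0' (value 0) x 2^5 = 0
  Digit '0' (value 0) x 2^4 = 0
  Digit '1' (value 1) x 2^3 = 8
  Digit '0' (value 0) x 2^2 = 0
  Digit '1' (value 1) x 2^1 = 2
  Digit '0' (value 0) x 2^0 = 0
Sum = 4042

4042


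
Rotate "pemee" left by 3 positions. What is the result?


Input: "pemee", rotate left by 3
First 3 characters: "pem"
Remaining characters: "ee"
Concatenate remaining + first: "ee" + "pem" = "eepem"

eepem


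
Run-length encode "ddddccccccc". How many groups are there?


Input: ddddccccccc
Scanning for consecutive runs:
  Group 1: 'd' x 4 (positions 0-3)
  Group 2: 'c' x 7 (positions 4-10)
Total groups: 2

2


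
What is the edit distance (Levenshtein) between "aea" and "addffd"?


Computing edit distance: "aea" -> "addffd"
DP table:
           a    d    d    f    f    d
      0    1    2    3    4    5    6
  a   1    0    1    2    3    4    5
  e   2    1    1    2    3    4    5
  a   3    2    2    2    3    4    5
Edit distance = dp[3][6] = 5

5


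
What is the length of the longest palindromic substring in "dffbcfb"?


Input: "dffbcfb"
Checking substrings for palindromes:
  [1:3] "ff" (len 2) => palindrome
Longest palindromic substring: "ff" with length 2

2


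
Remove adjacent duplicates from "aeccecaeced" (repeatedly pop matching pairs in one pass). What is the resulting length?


Input: aeccecaeced
Stack-based adjacent duplicate removal:
  Read 'a': push. Stack: a
  Read 'e': push. Stack: ae
  Read 'c': push. Stack: aec
  Read 'c': matches stack top 'c' => pop. Stack: ae
  Read 'e': matches stack top 'e' => pop. Stack: a
  Read 'c': push. Stack: ac
  Read 'a': push. Stack: aca
  Read 'e': push. Stack: acae
  Read 'c': push. Stack: acaec
  Read 'e': push. Stack: acaece
  Read 'd': push. Stack: acaeced
Final stack: "acaeced" (length 7)

7


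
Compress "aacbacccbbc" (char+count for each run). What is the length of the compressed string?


Input: aacbacccbbc
Runs:
  'a' x 2 => "a2"
  'c' x 1 => "c1"
  'b' x 1 => "b1"
  'a' x 1 => "a1"
  'c' x 3 => "c3"
  'b' x 2 => "b2"
  'c' x 1 => "c1"
Compressed: "a2c1b1a1c3b2c1"
Compressed length: 14

14


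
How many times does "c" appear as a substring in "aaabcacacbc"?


Searching for "c" in "aaabcacacbc"
Scanning each position:
  Position 0: "a" => no
  Position 1: "a" => no
  Position 2: "a" => no
  Position 3: "b" => no
  Position 4: "c" => MATCH
  Position 5: "a" => no
  Position 6: "c" => MATCH
  Position 7: "a" => no
  Position 8: "c" => MATCH
  Position 9: "b" => no
  Position 10: "c" => MATCH
Total occurrences: 4

4


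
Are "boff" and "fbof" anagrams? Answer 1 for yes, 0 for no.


Strings: "boff", "fbof"
Sorted first:  bffo
Sorted second: bffo
Sorted forms match => anagrams

1


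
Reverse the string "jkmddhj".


Input: jkmddhj
Reading characters right to left:
  Position 6: 'j'
  Position 5: 'h'
  Position 4: 'd'
  Position 3: 'd'
  Position 2: 'm'
  Position 1: 'k'
  Position 0: 'j'
Reversed: jhddmkj

jhddmkj


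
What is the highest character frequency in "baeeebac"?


Input: baeeebac
Character counts:
  'a': 2
  'b': 2
  'c': 1
  'e': 3
Maximum frequency: 3

3


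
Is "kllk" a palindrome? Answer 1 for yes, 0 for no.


Input: kllk
Reversed: kllk
  Compare pos 0 ('k') with pos 3 ('k'): match
  Compare pos 1 ('l') with pos 2 ('l'): match
Result: palindrome

1


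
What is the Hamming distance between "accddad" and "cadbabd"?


Comparing "accddad" and "cadbabd" position by position:
  Position 0: 'a' vs 'c' => differ
  Position 1: 'c' vs 'a' => differ
  Position 2: 'c' vs 'd' => differ
  Position 3: 'd' vs 'b' => differ
  Position 4: 'd' vs 'a' => differ
  Position 5: 'a' vs 'b' => differ
  Position 6: 'd' vs 'd' => same
Total differences (Hamming distance): 6

6


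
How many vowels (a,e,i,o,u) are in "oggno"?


Input: oggno
Checking each character:
  'o' at position 0: vowel (running total: 1)
  'g' at position 1: consonant
  'g' at position 2: consonant
  'n' at position 3: consonant
  'o' at position 4: vowel (running total: 2)
Total vowels: 2

2


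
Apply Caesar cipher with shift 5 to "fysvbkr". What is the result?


Caesar cipher: shift "fysvbkr" by 5
  'f' (pos 5) + 5 = pos 10 = 'k'
  'y' (pos 24) + 5 = pos 3 = 'd'
  's' (pos 18) + 5 = pos 23 = 'x'
  'v' (pos 21) + 5 = pos 0 = 'a'
  'b' (pos 1) + 5 = pos 6 = 'g'
  'k' (pos 10) + 5 = pos 15 = 'p'
  'r' (pos 17) + 5 = pos 22 = 'w'
Result: kdxagpw

kdxagpw


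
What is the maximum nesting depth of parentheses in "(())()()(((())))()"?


Input: "(())()()(((())))()"
Tracking depth:
  Position 0 '(': depth becomes 1
  Position 1 '(': depth becomes 2
  Position 2 ')': depth becomes 1
  Position 3 ')': depth becomes 0
  Position 4 '(': depth becomes 1
  Position 5 ')': depth becomes 0
  Position 6 '(': depth becomes 1
  Position 7 ')': depth becomes 0
  Position 8 '(': depth becomes 1
  Position 9 '(': depth becomes 2
  Position 10 '(': depth becomes 3
  Position 11 '(': depth becomes 4
  Position 12 ')': depth becomes 3
  Position 13 ')': depth becomes 2
  Position 14 ')': depth becomes 1
  Position 15 ')': depth becomes 0
  Position 16 '(': depth becomes 1
  Position 17 ')': depth becomes 0
Maximum depth reached: 4

4


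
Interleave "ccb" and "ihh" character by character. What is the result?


Interleaving "ccb" and "ihh":
  Position 0: 'c' from first, 'i' from second => "ci"
  Position 1: 'c' from first, 'h' from second => "ch"
  Position 2: 'b' from first, 'h' from second => "bh"
Result: cichbh

cichbh


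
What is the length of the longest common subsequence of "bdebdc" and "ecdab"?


LCS of "bdebdc" and "ecdab"
DP table:
           e    c    d    a    b
      0    0    0    0    0    0
  b   0    0    0    0    0    1
  d   0    0    0    1    1    1
  e   0    1    1    1    1    1
  b   0    1    1    1    1    2
  d   0    1    1    2    2    2
  c   0    1    2    2    2    2
LCS length = dp[6][5] = 2

2


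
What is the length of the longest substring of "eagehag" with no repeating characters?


Input: "eagehag"
Sliding window (track last position of each char):
  Position 0 ('e'): window [0,0] length 1 -- new best
  Position 1 ('a'): window [0,1] length 2 -- new best
  Position 2 ('g'): window [0,2] length 3 -- new best
  Position 3 ('e'): repeat (last at 0), move window start to 1
  Position 3 ('e'): window [1,3] length 3
  Position 4 ('h'): window [1,4] length 4 -- new best
  Position 5 ('a'): repeat (last at 1), move window start to 2
  Position 5 ('a'): window [2,5] length 4
  Position 6 ('g'): repeat (last at 2), move window start to 3
  Position 6 ('g'): window [3,6] length 4
Longest substring with no repeats: "ageh" with length 4

4


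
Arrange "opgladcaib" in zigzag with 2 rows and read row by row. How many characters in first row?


Zigzag "opgladcaib" into 2 rows:
Placing characters:
  'o' => row 0
  'p' => row 1
  'g' => row 0
  'l' => row 1
  'a' => row 0
  'd' => row 1
  'c' => row 0
  'a' => row 1
  'i' => row 0
  'b' => row 1
Rows:
  Row 0: "ogaci"
  Row 1: "pldab"
First row length: 5

5


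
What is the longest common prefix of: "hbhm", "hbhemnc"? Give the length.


Words: hbhm, hbhemnc
  Position 0: all 'h' => match
  Position 1: all 'b' => match
  Position 2: all 'h' => match
  Position 3: ('m', 'e') => mismatch, stop
LCP = "hbh" (length 3)

3


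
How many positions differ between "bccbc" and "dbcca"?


Comparing "bccbc" and "dbcca" position by position:
  Position 0: 'b' vs 'd' => DIFFER
  Position 1: 'c' vs 'b' => DIFFER
  Position 2: 'c' vs 'c' => same
  Position 3: 'b' vs 'c' => DIFFER
  Position 4: 'c' vs 'a' => DIFFER
Positions that differ: 4

4


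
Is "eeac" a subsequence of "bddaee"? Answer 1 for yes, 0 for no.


Check if "eeac" is a subsequence of "bddaee"
Greedy scan:
  Position 0 ('b'): no match needed
  Position 1 ('d'): no match needed
  Position 2 ('d'): no match needed
  Position 3 ('a'): no match needed
  Position 4 ('e'): matches sub[0] = 'e'
  Position 5 ('e'): matches sub[1] = 'e'
Only matched 2/4 characters => not a subsequence

0


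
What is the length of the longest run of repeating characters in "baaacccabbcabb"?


Input: "baaacccabbcabb"
Scanning for longest run:
  Position 1 ('a'): new char, reset run to 1
  Position 2 ('a'): continues run of 'a', length=2
  Position 3 ('a'): continues run of 'a', length=3
  Position 4 ('c'): new char, reset run to 1
  Position 5 ('c'): continues run of 'c', length=2
  Position 6 ('c'): continues run of 'c', length=3
  Position 7 ('a'): new char, reset run to 1
  Position 8 ('b'): new char, reset run to 1
  Position 9 ('b'): continues run of 'b', length=2
  Position 10 ('c'): new char, reset run to 1
  Position 11 ('a'): new char, reset run to 1
  Position 12 ('b'): new char, reset run to 1
  Position 13 ('b'): continues run of 'b', length=2
Longest run: 'a' with length 3

3


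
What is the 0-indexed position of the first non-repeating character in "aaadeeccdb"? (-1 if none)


Input: aaadeeccdb
Character frequencies:
  'a': 3
  'b': 1
  'c': 2
  'd': 2
  'e': 2
Scanning left to right for freq == 1:
  Position 0 ('a'): freq=3, skip
  Position 1 ('a'): freq=3, skip
  Position 2 ('a'): freq=3, skip
  Position 3 ('d'): freq=2, skip
  Position 4 ('e'): freq=2, skip
  Position 5 ('e'): freq=2, skip
  Position 6 ('c'): freq=2, skip
  Position 7 ('c'): freq=2, skip
  Position 8 ('d'): freq=2, skip
  Position 9 ('b'): unique! => answer = 9

9


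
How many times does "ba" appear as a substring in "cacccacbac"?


Searching for "ba" in "cacccacbac"
Scanning each position:
  Position 0: "ca" => no
  Position 1: "ac" => no
  Position 2: "cc" => no
  Position 3: "cc" => no
  Position 4: "ca" => no
  Position 5: "ac" => no
  Position 6: "cb" => no
  Position 7: "ba" => MATCH
  Position 8: "ac" => no
Total occurrences: 1

1


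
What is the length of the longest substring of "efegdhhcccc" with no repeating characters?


Input: "efegdhhcccc"
Sliding window (track last position of each char):
  Position 0 ('e'): window [0,0] length 1 -- new best
  Position 1 ('f'): window [0,1] length 2 -- new best
  Position 2 ('e'): repeat (last at 0), move window start to 1
  Position 2 ('e'): window [1,2] length 2
  Position 3 ('g'): window [1,3] length 3 -- new best
  Position 4 ('d'): window [1,4] length 4 -- new best
  Position 5 ('h'): window [1,5] length 5 -- new best
  Position 6 ('h'): repeat (last at 5), move window start to 6
  Position 6 ('h'): window [6,6] length 1
  Position 7 ('c'): window [6,7] length 2
  Position 8 ('c'): repeat (last at 7), move window start to 8
  Position 8 ('c'): window [8,8] length 1
  Position 9 ('c'): repeat (last at 8), move window start to 9
  Position 9 ('c'): window [9,9] length 1
  Position 10 ('c'): repeat (last at 9), move window start to 10
  Position 10 ('c'): window [10,10] length 1
Longest substring with no repeats: "fegdh" with length 5

5


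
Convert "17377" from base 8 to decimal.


Input: "17377" in base 8
Positional expansion:
  Digit '1' (value 1) x 8^4 = 4096
  Digit '7' (value 7) x 8^3 = 3584
  Digit '3' (value 3) x 8^2 = 192
  Digit '7' (value 7) x 8^1 = 56
  Digit '7' (value 7) x 8^0 = 7
Sum = 7935

7935


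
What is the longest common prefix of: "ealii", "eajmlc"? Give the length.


Words: ealii, eajmlc
  Position 0: all 'e' => match
  Position 1: all 'a' => match
  Position 2: ('l', 'j') => mismatch, stop
LCP = "ea" (length 2)

2


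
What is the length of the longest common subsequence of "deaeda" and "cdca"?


LCS of "deaeda" and "cdca"
DP table:
           c    d    c    a
      0    0    0    0    0
  d   0    0    1    1    1
  e   0    0    1    1    1
  a   0    0    1    1    2
  e   0    0    1    1    2
  d   0    0    1    1    2
  a   0    0    1    1    2
LCS length = dp[6][4] = 2

2


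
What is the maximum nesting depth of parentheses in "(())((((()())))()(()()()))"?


Input: "(())((((()())))()(()()()))"
Tracking depth:
  Position 0 '(': depth becomes 1
  Position 1 '(': depth becomes 2
  Position 2 ')': depth becomes 1
  Position 3 ')': depth becomes 0
  Position 4 '(': depth becomes 1
  Position 5 '(': depth becomes 2
  Position 6 '(': depth becomes 3
  Position 7 '(': depth becomes 4
  Position 8 '(': depth becomes 5
  Position 9 ')': depth becomes 4
  Position 10 '(': depth becomes 5
  Position 11 ')': depth becomes 4
  Position 12 ')': depth becomes 3
  Position 13 ')': depth becomes 2
  Position 14 ')': depth becomes 1
  Position 15 '(': depth becomes 2
  Position 16 ')': depth becomes 1
  Position 17 '(': depth becomes 2
  Position 18 '(': depth becomes 3
  Position 19 ')': depth becomes 2
  Position 20 '(': depth becomes 3
  Position 21 ')': depth becomes 2
  Position 22 '(': depth becomes 3
  Position 23 ')': depth becomes 2
  Position 24 ')': depth becomes 1
  Position 25 ')': depth becomes 0
Maximum depth reached: 5

5


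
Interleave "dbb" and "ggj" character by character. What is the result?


Interleaving "dbb" and "ggj":
  Position 0: 'd' from first, 'g' from second => "dg"
  Position 1: 'b' from first, 'g' from second => "bg"
  Position 2: 'b' from first, 'j' from second => "bj"
Result: dgbgbj

dgbgbj


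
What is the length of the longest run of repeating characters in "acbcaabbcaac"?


Input: "acbcaabbcaac"
Scanning for longest run:
  Position 1 ('c'): new char, reset run to 1
  Position 2 ('b'): new char, reset run to 1
  Position 3 ('c'): new char, reset run to 1
  Position 4 ('a'): new char, reset run to 1
  Position 5 ('a'): continues run of 'a', length=2
  Position 6 ('b'): new char, reset run to 1
  Position 7 ('b'): continues run of 'b', length=2
  Position 8 ('c'): new char, reset run to 1
  Position 9 ('a'): new char, reset run to 1
  Position 10 ('a'): continues run of 'a', length=2
  Position 11 ('c'): new char, reset run to 1
Longest run: 'a' with length 2

2


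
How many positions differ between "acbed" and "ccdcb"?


Comparing "acbed" and "ccdcb" position by position:
  Position 0: 'a' vs 'c' => DIFFER
  Position 1: 'c' vs 'c' => same
  Position 2: 'b' vs 'd' => DIFFER
  Position 3: 'e' vs 'c' => DIFFER
  Position 4: 'd' vs 'b' => DIFFER
Positions that differ: 4

4


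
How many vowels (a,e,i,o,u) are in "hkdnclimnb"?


Input: hkdnclimnb
Checking each character:
  'h' at position 0: consonant
  'k' at position 1: consonant
  'd' at position 2: consonant
  'n' at position 3: consonant
  'c' at position 4: consonant
  'l' at position 5: consonant
  'i' at position 6: vowel (running total: 1)
  'm' at position 7: consonant
  'n' at position 8: consonant
  'b' at position 9: consonant
Total vowels: 1

1


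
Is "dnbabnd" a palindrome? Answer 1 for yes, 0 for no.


Input: dnbabnd
Reversed: dnbabnd
  Compare pos 0 ('d') with pos 6 ('d'): match
  Compare pos 1 ('n') with pos 5 ('n'): match
  Compare pos 2 ('b') with pos 4 ('b'): match
Result: palindrome

1


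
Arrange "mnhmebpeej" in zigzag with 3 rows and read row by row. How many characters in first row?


Zigzag "mnhmebpeej" into 3 rows:
Placing characters:
  'm' => row 0
  'n' => row 1
  'h' => row 2
  'm' => row 1
  'e' => row 0
  'b' => row 1
  'p' => row 2
  'e' => row 1
  'e' => row 0
  'j' => row 1
Rows:
  Row 0: "mee"
  Row 1: "nmbej"
  Row 2: "hp"
First row length: 3

3


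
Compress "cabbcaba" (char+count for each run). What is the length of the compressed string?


Input: cabbcaba
Runs:
  'c' x 1 => "c1"
  'a' x 1 => "a1"
  'b' x 2 => "b2"
  'c' x 1 => "c1"
  'a' x 1 => "a1"
  'b' x 1 => "b1"
  'a' x 1 => "a1"
Compressed: "c1a1b2c1a1b1a1"
Compressed length: 14

14


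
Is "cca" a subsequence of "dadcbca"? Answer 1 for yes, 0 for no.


Check if "cca" is a subsequence of "dadcbca"
Greedy scan:
  Position 0 ('d'): no match needed
  Position 1 ('a'): no match needed
  Position 2 ('d'): no match needed
  Position 3 ('c'): matches sub[0] = 'c'
  Position 4 ('b'): no match needed
  Position 5 ('c'): matches sub[1] = 'c'
  Position 6 ('a'): matches sub[2] = 'a'
All 3 characters matched => is a subsequence

1


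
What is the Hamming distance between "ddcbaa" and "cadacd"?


Comparing "ddcbaa" and "cadacd" position by position:
  Position 0: 'd' vs 'c' => differ
  Position 1: 'd' vs 'a' => differ
  Position 2: 'c' vs 'd' => differ
  Position 3: 'b' vs 'a' => differ
  Position 4: 'a' vs 'c' => differ
  Position 5: 'a' vs 'd' => differ
Total differences (Hamming distance): 6

6


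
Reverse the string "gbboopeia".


Input: gbboopeia
Reading characters right to left:
  Position 8: 'a'
  Position 7: 'i'
  Position 6: 'e'
  Position 5: 'p'
  Position 4: 'o'
  Position 3: 'o'
  Position 2: 'b'
  Position 1: 'b'
  Position 0: 'g'
Reversed: aiepoobbg

aiepoobbg


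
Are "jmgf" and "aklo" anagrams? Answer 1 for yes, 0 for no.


Strings: "jmgf", "aklo"
Sorted first:  fgjm
Sorted second: aklo
Differ at position 0: 'f' vs 'a' => not anagrams

0


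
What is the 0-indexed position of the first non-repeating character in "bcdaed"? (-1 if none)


Input: bcdaed
Character frequencies:
  'a': 1
  'b': 1
  'c': 1
  'd': 2
  'e': 1
Scanning left to right for freq == 1:
  Position 0 ('b'): unique! => answer = 0

0


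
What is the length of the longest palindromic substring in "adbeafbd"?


Input: "adbeafbd"
Checking substrings for palindromes:
  No multi-char palindromic substrings found
Longest palindromic substring: "a" with length 1

1


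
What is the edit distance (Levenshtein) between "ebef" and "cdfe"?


Computing edit distance: "ebef" -> "cdfe"
DP table:
           c    d    f    e
      0    1    2    3    4
  e   1    1    2    3    3
  b   2    2    2    3    4
  e   3    3    3    3    3
  f   4    4    4    3    4
Edit distance = dp[4][4] = 4

4


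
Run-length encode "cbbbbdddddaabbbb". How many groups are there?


Input: cbbbbdddddaabbbb
Scanning for consecutive runs:
  Group 1: 'c' x 1 (positions 0-0)
  Group 2: 'b' x 4 (positions 1-4)
  Group 3: 'd' x 5 (positions 5-9)
  Group 4: 'a' x 2 (positions 10-11)
  Group 5: 'b' x 4 (positions 12-15)
Total groups: 5

5


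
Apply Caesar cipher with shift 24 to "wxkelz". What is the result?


Caesar cipher: shift "wxkelz" by 24
  'w' (pos 22) + 24 = pos 20 = 'u'
  'x' (pos 23) + 24 = pos 21 = 'v'
  'k' (pos 10) + 24 = pos 8 = 'i'
  'e' (pos 4) + 24 = pos 2 = 'c'
  'l' (pos 11) + 24 = pos 9 = 'j'
  'z' (pos 25) + 24 = pos 23 = 'x'
Result: uvicjx

uvicjx


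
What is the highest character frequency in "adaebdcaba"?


Input: adaebdcaba
Character counts:
  'a': 4
  'b': 2
  'c': 1
  'd': 2
  'e': 1
Maximum frequency: 4

4


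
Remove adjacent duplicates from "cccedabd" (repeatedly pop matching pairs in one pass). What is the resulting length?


Input: cccedabd
Stack-based adjacent duplicate removal:
  Read 'c': push. Stack: c
  Read 'c': matches stack top 'c' => pop. Stack: (empty)
  Read 'c': push. Stack: c
  Read 'e': push. Stack: ce
  Read 'd': push. Stack: ced
  Read 'a': push. Stack: ceda
  Read 'b': push. Stack: cedab
  Read 'd': push. Stack: cedabd
Final stack: "cedabd" (length 6)

6


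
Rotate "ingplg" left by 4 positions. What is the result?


Input: "ingplg", rotate left by 4
First 4 characters: "ingp"
Remaining characters: "lg"
Concatenate remaining + first: "lg" + "ingp" = "lgingp"

lgingp


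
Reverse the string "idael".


Input: idael
Reading characters right to left:
  Position 4: 'l'
  Position 3: 'e'
  Position 2: 'a'
  Position 1: 'd'
  Position 0: 'i'
Reversed: leadi

leadi


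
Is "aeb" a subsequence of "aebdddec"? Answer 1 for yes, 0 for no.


Check if "aeb" is a subsequence of "aebdddec"
Greedy scan:
  Position 0 ('a'): matches sub[0] = 'a'
  Position 1 ('e'): matches sub[1] = 'e'
  Position 2 ('b'): matches sub[2] = 'b'
  Position 3 ('d'): no match needed
  Position 4 ('d'): no match needed
  Position 5 ('d'): no match needed
  Position 6 ('e'): no match needed
  Position 7 ('c'): no match needed
All 3 characters matched => is a subsequence

1


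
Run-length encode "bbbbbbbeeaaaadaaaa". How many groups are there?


Input: bbbbbbbeeaaaadaaaa
Scanning for consecutive runs:
  Group 1: 'b' x 7 (positions 0-6)
  Group 2: 'e' x 2 (positions 7-8)
  Group 3: 'a' x 4 (positions 9-12)
  Group 4: 'd' x 1 (positions 13-13)
  Group 5: 'a' x 4 (positions 14-17)
Total groups: 5

5


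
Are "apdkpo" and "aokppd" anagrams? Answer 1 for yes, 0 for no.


Strings: "apdkpo", "aokppd"
Sorted first:  adkopp
Sorted second: adkopp
Sorted forms match => anagrams

1


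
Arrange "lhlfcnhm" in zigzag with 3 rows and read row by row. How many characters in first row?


Zigzag "lhlfcnhm" into 3 rows:
Placing characters:
  'l' => row 0
  'h' => row 1
  'l' => row 2
  'f' => row 1
  'c' => row 0
  'n' => row 1
  'h' => row 2
  'm' => row 1
Rows:
  Row 0: "lc"
  Row 1: "hfnm"
  Row 2: "lh"
First row length: 2

2


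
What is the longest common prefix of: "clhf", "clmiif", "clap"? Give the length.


Words: clhf, clmiif, clap
  Position 0: all 'c' => match
  Position 1: all 'l' => match
  Position 2: ('h', 'm', 'a') => mismatch, stop
LCP = "cl" (length 2)

2


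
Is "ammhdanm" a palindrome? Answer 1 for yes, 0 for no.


Input: ammhdanm
Reversed: mnadhmma
  Compare pos 0 ('a') with pos 7 ('m'): MISMATCH
  Compare pos 1 ('m') with pos 6 ('n'): MISMATCH
  Compare pos 2 ('m') with pos 5 ('a'): MISMATCH
  Compare pos 3 ('h') with pos 4 ('d'): MISMATCH
Result: not a palindrome

0


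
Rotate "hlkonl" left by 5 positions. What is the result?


Input: "hlkonl", rotate left by 5
First 5 characters: "hlkon"
Remaining characters: "l"
Concatenate remaining + first: "l" + "hlkon" = "lhlkon"

lhlkon


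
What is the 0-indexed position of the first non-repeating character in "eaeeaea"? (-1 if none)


Input: eaeeaea
Character frequencies:
  'a': 3
  'e': 4
Scanning left to right for freq == 1:
  Position 0 ('e'): freq=4, skip
  Position 1 ('a'): freq=3, skip
  Position 2 ('e'): freq=4, skip
  Position 3 ('e'): freq=4, skip
  Position 4 ('a'): freq=3, skip
  Position 5 ('e'): freq=4, skip
  Position 6 ('a'): freq=3, skip
  No unique character found => answer = -1

-1


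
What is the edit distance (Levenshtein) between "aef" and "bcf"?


Computing edit distance: "aef" -> "bcf"
DP table:
           b    c    f
      0    1    2    3
  a   1    1    2    3
  e   2    2    2    3
  f   3    3    3    2
Edit distance = dp[3][3] = 2

2


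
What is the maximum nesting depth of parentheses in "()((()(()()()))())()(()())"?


Input: "()((()(()()()))())()(()())"
Tracking depth:
  Position 0 '(': depth becomes 1
  Position 1 ')': depth becomes 0
  Position 2 '(': depth becomes 1
  Position 3 '(': depth becomes 2
  Position 4 '(': depth becomes 3
  Position 5 ')': depth becomes 2
  Position 6 '(': depth becomes 3
  Position 7 '(': depth becomes 4
  Position 8 ')': depth becomes 3
  Position 9 '(': depth becomes 4
  Position 10 ')': depth becomes 3
  Position 11 '(': depth becomes 4
  Position 12 ')': depth becomes 3
  Position 13 ')': depth becomes 2
  Position 14 ')': depth becomes 1
  Position 15 '(': depth becomes 2
  Position 16 ')': depth becomes 1
  Position 17 ')': depth becomes 0
  Position 18 '(': depth becomes 1
  Position 19 ')': depth becomes 0
  Position 20 '(': depth becomes 1
  Position 21 '(': depth becomes 2
  Position 22 ')': depth becomes 1
  Position 23 '(': depth becomes 2
  Position 24 ')': depth becomes 1
  Position 25 ')': depth becomes 0
Maximum depth reached: 4

4


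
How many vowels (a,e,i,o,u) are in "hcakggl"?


Input: hcakggl
Checking each character:
  'h' at position 0: consonant
  'c' at position 1: consonant
  'a' at position 2: vowel (running total: 1)
  'k' at position 3: consonant
  'g' at position 4: consonant
  'g' at position 5: consonant
  'l' at position 6: consonant
Total vowels: 1

1
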